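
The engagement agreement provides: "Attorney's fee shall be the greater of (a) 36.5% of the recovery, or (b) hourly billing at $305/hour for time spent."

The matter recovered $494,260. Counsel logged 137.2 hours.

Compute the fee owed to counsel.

(a) 36.5% of $494,260 = $180,404.90
(b) 137.2 × $305 = $41,846.00
The greater is (a): $180,404.90.

$180,404.90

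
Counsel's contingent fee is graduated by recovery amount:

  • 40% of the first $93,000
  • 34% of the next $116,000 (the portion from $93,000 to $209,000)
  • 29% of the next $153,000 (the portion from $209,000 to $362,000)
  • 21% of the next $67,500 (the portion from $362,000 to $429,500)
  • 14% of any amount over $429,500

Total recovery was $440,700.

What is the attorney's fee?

First $93,000 at 40% = $37,200.00
Next $116,000 at 34% = $39,440.00
Next $153,000 at 29% = $44,370.00
Next $67,500 at 21% = $14,175.00
Remaining $11,200 at 14% = $1,568.00
Fee: $37,200.00 + $39,440.00 + $44,370.00 + $14,175.00 + $1,568.00 = $136,753.00

$136,753.00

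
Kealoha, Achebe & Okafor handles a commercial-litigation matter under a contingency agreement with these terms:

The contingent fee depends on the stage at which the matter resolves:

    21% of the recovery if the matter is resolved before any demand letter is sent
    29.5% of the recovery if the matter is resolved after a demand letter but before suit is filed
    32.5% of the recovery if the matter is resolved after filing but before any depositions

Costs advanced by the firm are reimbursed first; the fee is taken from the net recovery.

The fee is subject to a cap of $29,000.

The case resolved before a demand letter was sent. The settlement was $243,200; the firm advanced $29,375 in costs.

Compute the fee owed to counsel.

Fee base (net of costs): $243,200 − $29,375 = $213,825
The matter resolved before a demand letter was sent, so the 21% rate applies.
$213,825 × 21% = $44,903.25
$44,903.25 exceeds the $29,000 cap, so the fee is capped at $29,000.00.

$29,000.00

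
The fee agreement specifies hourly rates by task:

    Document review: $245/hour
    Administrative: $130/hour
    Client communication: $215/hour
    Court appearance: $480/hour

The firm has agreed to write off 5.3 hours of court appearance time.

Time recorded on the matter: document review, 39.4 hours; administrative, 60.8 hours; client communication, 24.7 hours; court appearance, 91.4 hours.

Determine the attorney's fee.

Document review: 39.4 × $245 = $9,653.00
Administrative: 60.8 × $130 = $7,904.00
Client communication: 24.7 × $215 = $5,310.50
Court appearance: 91.4 × $480 = $43,872.00
Subtotal: $66,739.50
Write-off: 5.3 × $480 = $2,544.00
Total: $66,739.50 − $2,544.00 = $64,195.50

$64,195.50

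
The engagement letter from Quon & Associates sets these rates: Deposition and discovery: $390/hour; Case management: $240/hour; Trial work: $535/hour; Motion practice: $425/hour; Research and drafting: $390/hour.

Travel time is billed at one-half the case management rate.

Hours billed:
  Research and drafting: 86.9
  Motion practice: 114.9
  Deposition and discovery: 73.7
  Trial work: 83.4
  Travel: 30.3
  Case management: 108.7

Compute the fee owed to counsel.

$185,809.50

Deposition and discovery: 73.7 × $390 = $28,743.00
Case management: 108.7 × $240 = $26,088.00
Trial work: 83.4 × $535 = $44,619.00
Motion practice: 114.9 × $425 = $48,832.50
Research and drafting: 86.9 × $390 = $33,891.00
Subtotal: $28,743.00 + $26,088.00 + $44,619.00 + $48,832.50 + $33,891.00 = $182,173.50
Travel: 30.3 × ($240 ÷ 2) = 30.3 × $120.00 = $3,636.00
Total: $182,173.50 + $3,636.00 = $185,809.50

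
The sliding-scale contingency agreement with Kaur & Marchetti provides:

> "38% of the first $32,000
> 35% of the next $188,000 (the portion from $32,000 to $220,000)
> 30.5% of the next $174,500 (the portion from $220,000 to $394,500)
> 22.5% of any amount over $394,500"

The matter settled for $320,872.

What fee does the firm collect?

First $32,000 at 38% = $12,160.00
Next $188,000 at 35% = $65,800.00
Remaining $100,872 at 30.5% = $30,765.96
Fee: $12,160.00 + $65,800.00 + $30,765.96 = $108,725.96

$108,725.96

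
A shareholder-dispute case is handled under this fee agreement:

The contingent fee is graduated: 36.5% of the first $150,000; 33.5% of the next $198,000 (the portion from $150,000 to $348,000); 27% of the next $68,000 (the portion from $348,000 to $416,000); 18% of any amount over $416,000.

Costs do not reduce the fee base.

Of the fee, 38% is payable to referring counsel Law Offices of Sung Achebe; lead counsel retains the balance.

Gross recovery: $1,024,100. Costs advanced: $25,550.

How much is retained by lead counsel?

Fee base is the gross recovery, $1,024,100; costs are reimbursed separately.
First $150,000 at 36.5% = $54,750.00
Next $198,000 at 33.5% = $66,330.00
Next $68,000 at 27% = $18,360.00
Remaining $608,100 at 18% = $109,458.00
Fee: $54,750.00 + $66,330.00 + $18,360.00 + $109,458.00 = $248,898.00
Referral share: 38% of $248,898.00 = $94,581.24; lead counsel retains $248,898.00 − $94,581.24 = $154,316.76.

$154,316.76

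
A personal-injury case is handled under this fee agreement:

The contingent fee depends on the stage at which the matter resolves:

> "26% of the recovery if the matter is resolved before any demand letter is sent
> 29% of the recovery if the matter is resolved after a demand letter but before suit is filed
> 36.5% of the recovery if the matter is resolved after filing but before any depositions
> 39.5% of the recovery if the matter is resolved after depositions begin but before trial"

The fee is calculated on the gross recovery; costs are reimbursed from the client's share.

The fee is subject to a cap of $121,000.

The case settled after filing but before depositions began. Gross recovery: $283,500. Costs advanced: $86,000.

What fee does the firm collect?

Fee base is the gross recovery, $283,500; costs are reimbursed separately.
The matter settled after filing but before depositions began, so the 36.5% rate applies.
$283,500 × 36.5% = $103,477.50
$103,477.50 is under the $121,000 cap.

$103,477.50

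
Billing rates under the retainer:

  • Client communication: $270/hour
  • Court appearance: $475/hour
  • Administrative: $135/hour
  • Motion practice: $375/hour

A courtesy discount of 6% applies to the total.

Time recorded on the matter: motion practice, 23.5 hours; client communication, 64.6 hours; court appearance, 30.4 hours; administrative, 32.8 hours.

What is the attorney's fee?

Client communication: 64.6 × $270 = $17,442.00
Court appearance: 30.4 × $475 = $14,440.00
Administrative: 32.8 × $135 = $4,428.00
Motion practice: 23.5 × $375 = $8,812.50
Subtotal: $45,122.50
Less 6% discount: −$2,707.35
Total: $45,122.50 − $2,707.35 = $42,415.15

$42,415.15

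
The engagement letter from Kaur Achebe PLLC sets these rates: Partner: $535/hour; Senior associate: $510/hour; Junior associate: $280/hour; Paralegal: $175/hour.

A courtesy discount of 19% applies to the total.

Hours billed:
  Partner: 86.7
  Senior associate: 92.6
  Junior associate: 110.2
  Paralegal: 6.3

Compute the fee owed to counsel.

Partner: 86.7 × $535 = $46,384.50
Senior associate: 92.6 × $510 = $47,226.00
Junior associate: 110.2 × $280 = $30,856.00
Paralegal: 6.3 × $175 = $1,102.50
Subtotal: $125,569.00
Less 19% discount: −$23,858.11
Total: $125,569.00 − $23,858.11 = $101,710.89

$101,710.89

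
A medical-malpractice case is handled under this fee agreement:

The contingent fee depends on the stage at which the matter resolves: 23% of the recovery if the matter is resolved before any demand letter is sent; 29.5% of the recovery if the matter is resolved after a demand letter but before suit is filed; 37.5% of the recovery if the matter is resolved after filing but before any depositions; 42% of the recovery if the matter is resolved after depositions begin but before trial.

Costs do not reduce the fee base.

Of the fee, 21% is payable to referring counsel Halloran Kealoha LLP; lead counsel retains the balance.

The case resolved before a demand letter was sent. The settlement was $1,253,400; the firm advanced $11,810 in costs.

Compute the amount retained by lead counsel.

$227,742.78

Fee base is the gross recovery, $1,253,400; costs are reimbursed separately.
The matter resolved before a demand letter was sent, so the 23% rate applies.
$1,253,400 × 23% = $288,282.00
Referral share: 21% of $288,282.00 = $60,539.22; lead counsel retains $288,282.00 − $60,539.22 = $227,742.78.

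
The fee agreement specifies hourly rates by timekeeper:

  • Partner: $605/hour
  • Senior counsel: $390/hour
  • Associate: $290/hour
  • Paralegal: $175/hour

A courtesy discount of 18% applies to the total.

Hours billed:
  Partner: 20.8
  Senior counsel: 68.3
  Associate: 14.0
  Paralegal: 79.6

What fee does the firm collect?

Partner: 20.8 × $605 = $12,584.00
Senior counsel: 68.3 × $390 = $26,637.00
Associate: 14.0 × $290 = $4,060.00
Paralegal: 79.6 × $175 = $13,930.00
Subtotal: $57,211.00
Less 18% discount: −$10,297.98
Total: $57,211.00 − $10,297.98 = $46,913.02

$46,913.02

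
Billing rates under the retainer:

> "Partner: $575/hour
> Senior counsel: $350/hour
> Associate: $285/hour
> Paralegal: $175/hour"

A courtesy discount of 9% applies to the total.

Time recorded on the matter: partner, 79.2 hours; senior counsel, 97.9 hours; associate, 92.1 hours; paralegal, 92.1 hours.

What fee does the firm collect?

$111,175.61

Partner: 79.2 × $575 = $45,540.00
Senior counsel: 97.9 × $350 = $34,265.00
Associate: 92.1 × $285 = $26,248.50
Paralegal: 92.1 × $175 = $16,117.50
Subtotal: $122,171.00
Less 9% discount: −$10,995.39
Total: $122,171.00 − $10,995.39 = $111,175.61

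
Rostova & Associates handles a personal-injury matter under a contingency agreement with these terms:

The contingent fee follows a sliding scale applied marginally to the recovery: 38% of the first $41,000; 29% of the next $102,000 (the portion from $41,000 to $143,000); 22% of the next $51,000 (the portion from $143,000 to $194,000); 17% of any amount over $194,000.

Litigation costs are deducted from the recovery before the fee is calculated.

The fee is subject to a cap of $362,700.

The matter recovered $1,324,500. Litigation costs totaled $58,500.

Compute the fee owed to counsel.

$238,620.00

Fee base (net of costs): $1,324,500 − $58,500 = $1,266,000
First $41,000 at 38% = $15,580.00
Next $102,000 at 29% = $29,580.00
Next $51,000 at 22% = $11,220.00
Remaining $1,072,000 at 17% = $182,240.00
Fee: $15,580.00 + $29,580.00 + $11,220.00 + $182,240.00 = $238,620.00
$238,620.00 is under the $362,700 cap.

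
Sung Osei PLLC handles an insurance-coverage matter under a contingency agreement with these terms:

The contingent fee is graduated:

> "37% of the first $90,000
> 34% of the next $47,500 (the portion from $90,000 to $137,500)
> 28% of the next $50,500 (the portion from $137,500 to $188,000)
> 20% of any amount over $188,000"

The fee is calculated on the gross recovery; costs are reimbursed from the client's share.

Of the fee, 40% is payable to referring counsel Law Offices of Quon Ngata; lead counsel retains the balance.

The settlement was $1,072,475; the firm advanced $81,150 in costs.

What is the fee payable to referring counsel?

Fee base is the gross recovery, $1,072,475; costs are reimbursed separately.
First $90,000 at 37% = $33,300.00
Next $47,500 at 34% = $16,150.00
Next $50,500 at 28% = $14,140.00
Remaining $884,475 at 20% = $176,895.00
Fee: $33,300.00 + $16,150.00 + $14,140.00 + $176,895.00 = $240,485.00
Referral share: 40% of $240,485.00 = $96,194.00; lead counsel retains $240,485.00 − $96,194.00 = $144,291.00.

$96,194.00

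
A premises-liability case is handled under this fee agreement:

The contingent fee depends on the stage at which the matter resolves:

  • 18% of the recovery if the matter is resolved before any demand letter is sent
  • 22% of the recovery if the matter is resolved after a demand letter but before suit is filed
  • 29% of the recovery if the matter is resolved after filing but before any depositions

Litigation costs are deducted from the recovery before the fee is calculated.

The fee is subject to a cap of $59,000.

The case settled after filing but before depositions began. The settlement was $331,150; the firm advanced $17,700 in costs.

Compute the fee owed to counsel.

Fee base (net of costs): $331,150 − $17,700 = $313,450
The matter settled after filing but before depositions began, so the 29% rate applies.
$313,450 × 29% = $90,900.50
$90,900.50 exceeds the $59,000 cap, so the fee is capped at $59,000.00.

$59,000.00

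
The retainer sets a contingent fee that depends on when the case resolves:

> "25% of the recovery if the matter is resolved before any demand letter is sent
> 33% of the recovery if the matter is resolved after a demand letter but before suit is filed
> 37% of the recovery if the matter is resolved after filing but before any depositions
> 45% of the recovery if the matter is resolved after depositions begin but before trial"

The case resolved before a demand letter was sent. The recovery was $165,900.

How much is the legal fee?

The matter resolved before a demand letter was sent, so the 25% rate applies.
$165,900 × 25% = $41,475.00

$41,475.00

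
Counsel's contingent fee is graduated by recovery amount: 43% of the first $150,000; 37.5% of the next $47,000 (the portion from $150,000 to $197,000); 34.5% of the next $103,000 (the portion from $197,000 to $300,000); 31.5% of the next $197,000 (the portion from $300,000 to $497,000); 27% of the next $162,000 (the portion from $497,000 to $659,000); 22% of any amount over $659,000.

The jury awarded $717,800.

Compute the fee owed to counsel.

First $150,000 at 43% = $64,500.00
Next $47,000 at 37.5% = $17,625.00
Next $103,000 at 34.5% = $35,535.00
Next $197,000 at 31.5% = $62,055.00
Next $162,000 at 27% = $43,740.00
Remaining $58,800 at 22% = $12,936.00
Fee: $64,500.00 + $17,625.00 + $35,535.00 + $62,055.00 + $43,740.00 + $12,936.00 = $236,391.00

$236,391.00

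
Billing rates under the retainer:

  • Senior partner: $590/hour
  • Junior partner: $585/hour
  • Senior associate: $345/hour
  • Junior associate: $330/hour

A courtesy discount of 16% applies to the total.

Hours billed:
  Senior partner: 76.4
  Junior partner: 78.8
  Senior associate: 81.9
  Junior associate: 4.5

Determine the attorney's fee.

$101,568.18

Senior partner: 76.4 × $590 = $45,076.00
Junior partner: 78.8 × $585 = $46,098.00
Senior associate: 81.9 × $345 = $28,255.50
Junior associate: 4.5 × $330 = $1,485.00
Subtotal: $120,914.50
Less 16% discount: −$19,346.32
Total: $120,914.50 − $19,346.32 = $101,568.18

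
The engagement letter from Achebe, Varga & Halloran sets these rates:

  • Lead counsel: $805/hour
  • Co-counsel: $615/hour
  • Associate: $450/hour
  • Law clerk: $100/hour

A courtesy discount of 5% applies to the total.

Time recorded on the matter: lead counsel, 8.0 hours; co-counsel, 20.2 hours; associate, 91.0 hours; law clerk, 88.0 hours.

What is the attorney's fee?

$65,182.35

Lead counsel: 8.0 × $805 = $6,440.00
Co-counsel: 20.2 × $615 = $12,423.00
Associate: 91.0 × $450 = $40,950.00
Law clerk: 88.0 × $100 = $8,800.00
Subtotal: $68,613.00
Less 5% discount: −$3,430.65
Total: $68,613.00 − $3,430.65 = $65,182.35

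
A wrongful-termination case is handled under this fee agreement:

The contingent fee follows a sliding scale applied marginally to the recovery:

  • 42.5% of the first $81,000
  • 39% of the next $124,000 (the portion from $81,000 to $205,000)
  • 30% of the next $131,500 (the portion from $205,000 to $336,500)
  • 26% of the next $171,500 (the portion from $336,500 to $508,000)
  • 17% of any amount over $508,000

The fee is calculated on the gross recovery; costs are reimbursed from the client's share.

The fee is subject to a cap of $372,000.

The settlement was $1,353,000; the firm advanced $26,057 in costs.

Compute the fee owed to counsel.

Fee base is the gross recovery, $1,353,000; costs are reimbursed separately.
First $81,000 at 42.5% = $34,425.00
Next $124,000 at 39% = $48,360.00
Next $131,500 at 30% = $39,450.00
Next $171,500 at 26% = $44,590.00
Remaining $845,000 at 17% = $143,650.00
Fee: $34,425.00 + $48,360.00 + $39,450.00 + $44,590.00 + $143,650.00 = $310,475.00
$310,475.00 is under the $372,000 cap.

$310,475.00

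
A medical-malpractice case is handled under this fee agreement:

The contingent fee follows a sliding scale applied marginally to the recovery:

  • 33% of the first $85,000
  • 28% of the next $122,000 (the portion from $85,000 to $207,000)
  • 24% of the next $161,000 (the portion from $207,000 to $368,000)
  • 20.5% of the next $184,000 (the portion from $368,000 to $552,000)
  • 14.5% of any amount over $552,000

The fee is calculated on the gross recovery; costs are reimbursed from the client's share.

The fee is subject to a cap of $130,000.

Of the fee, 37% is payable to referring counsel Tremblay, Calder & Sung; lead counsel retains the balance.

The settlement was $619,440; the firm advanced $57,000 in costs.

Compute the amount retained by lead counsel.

Fee base is the gross recovery, $619,440; costs are reimbursed separately.
First $85,000 at 33% = $28,050.00
Next $122,000 at 28% = $34,160.00
Next $161,000 at 24% = $38,640.00
Next $184,000 at 20.5% = $37,720.00
Remaining $67,440 at 14.5% = $9,778.80
Fee: $28,050.00 + $34,160.00 + $38,640.00 + $37,720.00 + $9,778.80 = $148,348.80
$148,348.80 exceeds the $130,000 cap, so the fee is capped at $130,000.00.
Referral share: 37% of $130,000.00 = $48,100.00; lead counsel retains $130,000.00 − $48,100.00 = $81,900.00.

$81,900.00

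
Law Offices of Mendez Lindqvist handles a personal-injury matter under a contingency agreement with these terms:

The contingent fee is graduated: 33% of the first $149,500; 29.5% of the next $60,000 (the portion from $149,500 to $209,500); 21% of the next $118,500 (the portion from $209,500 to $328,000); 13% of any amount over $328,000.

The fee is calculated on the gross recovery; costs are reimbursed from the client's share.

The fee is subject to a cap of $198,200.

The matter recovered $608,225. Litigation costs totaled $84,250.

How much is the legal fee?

Fee base is the gross recovery, $608,225; costs are reimbursed separately.
First $149,500 at 33% = $49,335.00
Next $60,000 at 29.5% = $17,700.00
Next $118,500 at 21% = $24,885.00
Remaining $280,225 at 13% = $36,429.25
Fee: $49,335.00 + $17,700.00 + $24,885.00 + $36,429.25 = $128,349.25
$128,349.25 is under the $198,200 cap.

$128,349.25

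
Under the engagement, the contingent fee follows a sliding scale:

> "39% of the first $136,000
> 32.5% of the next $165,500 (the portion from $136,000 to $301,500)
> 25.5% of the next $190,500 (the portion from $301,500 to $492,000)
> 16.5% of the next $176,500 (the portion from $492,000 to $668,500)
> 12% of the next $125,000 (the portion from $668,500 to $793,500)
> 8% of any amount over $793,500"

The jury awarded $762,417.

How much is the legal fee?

$195,797.54

First $136,000 at 39% = $53,040.00
Next $165,500 at 32.5% = $53,787.50
Next $190,500 at 25.5% = $48,577.50
Next $176,500 at 16.5% = $29,122.50
Remaining $93,917 at 12% = $11,270.04
Fee: $53,040.00 + $53,787.50 + $48,577.50 + $29,122.50 + $11,270.04 = $195,797.54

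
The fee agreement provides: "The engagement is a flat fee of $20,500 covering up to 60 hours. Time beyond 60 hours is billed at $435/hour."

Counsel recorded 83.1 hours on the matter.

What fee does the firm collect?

Flat fee: $20,500.00
Excess hours: 83.1 − 60 = 23.1
Overrun: 23.1 × $435 = $10,048.50
Total: $20,500.00 + $10,048.50 = $30,548.50

$30,548.50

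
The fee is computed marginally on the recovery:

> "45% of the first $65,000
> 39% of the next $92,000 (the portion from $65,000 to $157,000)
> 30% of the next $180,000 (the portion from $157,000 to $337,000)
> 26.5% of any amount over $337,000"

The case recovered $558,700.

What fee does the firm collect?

$177,880.50

First $65,000 at 45% = $29,250.00
Next $92,000 at 39% = $35,880.00
Next $180,000 at 30% = $54,000.00
Remaining $221,700 at 26.5% = $58,750.50
Fee: $29,250.00 + $35,880.00 + $54,000.00 + $58,750.50 = $177,880.50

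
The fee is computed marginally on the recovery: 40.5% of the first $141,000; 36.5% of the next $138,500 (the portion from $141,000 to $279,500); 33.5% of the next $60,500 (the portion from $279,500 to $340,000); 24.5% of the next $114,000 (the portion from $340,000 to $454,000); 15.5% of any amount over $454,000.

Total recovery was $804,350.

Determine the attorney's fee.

First $141,000 at 40.5% = $57,105.00
Next $138,500 at 36.5% = $50,552.50
Next $60,500 at 33.5% = $20,267.50
Next $114,000 at 24.5% = $27,930.00
Remaining $350,350 at 15.5% = $54,304.25
Fee: $57,105.00 + $50,552.50 + $20,267.50 + $27,930.00 + $54,304.25 = $210,159.25

$210,159.25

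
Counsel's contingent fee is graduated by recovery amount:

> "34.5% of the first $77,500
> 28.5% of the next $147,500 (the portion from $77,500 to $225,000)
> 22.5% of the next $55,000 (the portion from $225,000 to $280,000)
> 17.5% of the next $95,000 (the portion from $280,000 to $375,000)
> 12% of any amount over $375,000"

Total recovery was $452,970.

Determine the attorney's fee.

First $77,500 at 34.5% = $26,737.50
Next $147,500 at 28.5% = $42,037.50
Next $55,000 at 22.5% = $12,375.00
Next $95,000 at 17.5% = $16,625.00
Remaining $77,970 at 12% = $9,356.40
Fee: $26,737.50 + $42,037.50 + $12,375.00 + $16,625.00 + $9,356.40 = $107,131.40

$107,131.40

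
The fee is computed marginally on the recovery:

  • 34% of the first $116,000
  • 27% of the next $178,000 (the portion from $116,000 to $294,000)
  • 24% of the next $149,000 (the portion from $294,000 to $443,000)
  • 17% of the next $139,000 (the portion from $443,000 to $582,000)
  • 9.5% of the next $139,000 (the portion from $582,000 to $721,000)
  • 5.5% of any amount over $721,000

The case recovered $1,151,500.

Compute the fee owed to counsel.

First $116,000 at 34% = $39,440.00
Next $178,000 at 27% = $48,060.00
Next $149,000 at 24% = $35,760.00
Next $139,000 at 17% = $23,630.00
Next $139,000 at 9.5% = $13,205.00
Remaining $430,500 at 5.5% = $23,677.50
Fee: $39,440.00 + $48,060.00 + $35,760.00 + $23,630.00 + $13,205.00 + $23,677.50 = $183,772.50

$183,772.50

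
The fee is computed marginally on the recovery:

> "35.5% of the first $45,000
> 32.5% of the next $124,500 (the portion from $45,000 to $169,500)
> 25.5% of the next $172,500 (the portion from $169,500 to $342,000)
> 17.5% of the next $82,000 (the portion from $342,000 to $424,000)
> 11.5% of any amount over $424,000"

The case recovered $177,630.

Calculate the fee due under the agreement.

First $45,000 at 35.5% = $15,975.00
Next $124,500 at 32.5% = $40,462.50
Remaining $8,130 at 25.5% = $2,073.15
Fee: $15,975.00 + $40,462.50 + $2,073.15 = $58,510.65

$58,510.65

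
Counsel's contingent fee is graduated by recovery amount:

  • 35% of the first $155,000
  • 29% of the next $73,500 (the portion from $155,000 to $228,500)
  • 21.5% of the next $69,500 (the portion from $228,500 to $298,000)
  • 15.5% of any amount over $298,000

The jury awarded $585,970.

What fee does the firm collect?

$135,142.85

First $155,000 at 35% = $54,250.00
Next $73,500 at 29% = $21,315.00
Next $69,500 at 21.5% = $14,942.50
Remaining $287,970 at 15.5% = $44,635.35
Fee: $54,250.00 + $21,315.00 + $14,942.50 + $44,635.35 = $135,142.85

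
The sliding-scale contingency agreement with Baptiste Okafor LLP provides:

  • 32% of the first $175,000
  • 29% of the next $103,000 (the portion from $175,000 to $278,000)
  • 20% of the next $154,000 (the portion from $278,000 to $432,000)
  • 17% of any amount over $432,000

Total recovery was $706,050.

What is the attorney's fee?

First $175,000 at 32% = $56,000.00
Next $103,000 at 29% = $29,870.00
Next $154,000 at 20% = $30,800.00
Remaining $274,050 at 17% = $46,588.50
Fee: $56,000.00 + $29,870.00 + $30,800.00 + $46,588.50 = $163,258.50

$163,258.50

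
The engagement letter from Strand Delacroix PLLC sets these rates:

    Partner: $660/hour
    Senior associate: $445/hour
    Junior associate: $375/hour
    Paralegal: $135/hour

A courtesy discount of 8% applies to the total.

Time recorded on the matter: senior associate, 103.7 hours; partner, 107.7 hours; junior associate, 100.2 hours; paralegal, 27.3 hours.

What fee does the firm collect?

Partner: 107.7 × $660 = $71,082.00
Senior associate: 103.7 × $445 = $46,146.50
Junior associate: 100.2 × $375 = $37,575.00
Paralegal: 27.3 × $135 = $3,685.50
Subtotal: $158,489.00
Less 8% discount: −$12,679.12
Total: $158,489.00 − $12,679.12 = $145,809.88

$145,809.88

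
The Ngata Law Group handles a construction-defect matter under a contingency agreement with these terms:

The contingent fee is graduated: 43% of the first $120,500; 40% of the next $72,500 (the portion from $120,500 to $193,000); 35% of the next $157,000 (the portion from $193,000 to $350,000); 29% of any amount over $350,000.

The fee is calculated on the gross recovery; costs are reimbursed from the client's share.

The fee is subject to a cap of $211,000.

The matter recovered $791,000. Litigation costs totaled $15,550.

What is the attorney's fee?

Fee base is the gross recovery, $791,000; costs are reimbursed separately.
First $120,500 at 43% = $51,815.00
Next $72,500 at 40% = $29,000.00
Next $157,000 at 35% = $54,950.00
Remaining $441,000 at 29% = $127,890.00
Fee: $51,815.00 + $29,000.00 + $54,950.00 + $127,890.00 = $263,655.00
$263,655.00 exceeds the $211,000 cap, so the fee is capped at $211,000.00.

$211,000.00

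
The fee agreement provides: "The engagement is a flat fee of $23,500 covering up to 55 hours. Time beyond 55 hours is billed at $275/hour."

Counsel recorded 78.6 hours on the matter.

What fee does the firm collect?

$29,990.00

Flat fee: $23,500.00
Excess hours: 78.6 − 55 = 23.6
Overrun: 23.6 × $275 = $6,490.00
Total: $23,500.00 + $6,490.00 = $29,990.00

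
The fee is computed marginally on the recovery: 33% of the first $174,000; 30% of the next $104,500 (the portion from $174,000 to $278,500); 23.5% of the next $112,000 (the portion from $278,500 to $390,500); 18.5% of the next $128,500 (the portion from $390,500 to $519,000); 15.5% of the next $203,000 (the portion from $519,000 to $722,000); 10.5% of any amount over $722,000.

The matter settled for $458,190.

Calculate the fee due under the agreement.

$127,612.65

First $174,000 at 33% = $57,420.00
Next $104,500 at 30% = $31,350.00
Next $112,000 at 23.5% = $26,320.00
Remaining $67,690 at 18.5% = $12,522.65
Fee: $57,420.00 + $31,350.00 + $26,320.00 + $12,522.65 = $127,612.65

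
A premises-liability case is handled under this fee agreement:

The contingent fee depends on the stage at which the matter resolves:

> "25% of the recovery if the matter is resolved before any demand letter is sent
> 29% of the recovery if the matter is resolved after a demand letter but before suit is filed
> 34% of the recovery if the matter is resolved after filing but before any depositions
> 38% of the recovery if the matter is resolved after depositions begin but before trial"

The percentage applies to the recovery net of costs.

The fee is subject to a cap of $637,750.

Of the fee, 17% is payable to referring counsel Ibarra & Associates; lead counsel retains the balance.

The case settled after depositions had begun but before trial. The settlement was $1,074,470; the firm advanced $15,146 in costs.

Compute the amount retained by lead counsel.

Fee base (net of costs): $1,074,470 − $15,146 = $1,059,324
The matter settled after depositions had begun but before trial, so the 38% rate applies.
$1,059,324 × 38% = $402,543.12
$402,543.12 is under the $637,750 cap.
Referral share: 17% of $402,543.12 = $68,432.33; lead counsel retains $402,543.12 − $68,432.33 = $334,110.79.

$334,110.79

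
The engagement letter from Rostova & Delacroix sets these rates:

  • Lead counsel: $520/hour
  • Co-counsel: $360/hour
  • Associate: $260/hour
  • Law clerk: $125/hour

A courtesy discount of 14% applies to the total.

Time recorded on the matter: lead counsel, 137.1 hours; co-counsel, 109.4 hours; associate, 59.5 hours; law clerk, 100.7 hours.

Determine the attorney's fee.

Lead counsel: 137.1 × $520 = $71,292.00
Co-counsel: 109.4 × $360 = $39,384.00
Associate: 59.5 × $260 = $15,470.00
Law clerk: 100.7 × $125 = $12,587.50
Subtotal: $138,733.50
Less 14% discount: −$19,422.69
Total: $138,733.50 − $19,422.69 = $119,310.81

$119,310.81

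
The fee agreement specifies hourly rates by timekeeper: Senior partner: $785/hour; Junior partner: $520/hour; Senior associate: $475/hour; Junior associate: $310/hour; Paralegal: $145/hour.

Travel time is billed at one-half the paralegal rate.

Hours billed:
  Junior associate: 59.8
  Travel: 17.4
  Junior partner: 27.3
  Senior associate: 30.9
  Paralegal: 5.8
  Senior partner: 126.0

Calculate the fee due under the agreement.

Senior partner: 126.0 × $785 = $98,910.00
Junior partner: 27.3 × $520 = $14,196.00
Senior associate: 30.9 × $475 = $14,677.50
Junior associate: 59.8 × $310 = $18,538.00
Paralegal: 5.8 × $145 = $841.00
Subtotal: $98,910.00 + $14,196.00 + $14,677.50 + $18,538.00 + $841.00 = $147,162.50
Travel: 17.4 × ($145 ÷ 2) = 17.4 × $72.50 = $1,261.50
Total: $147,162.50 + $1,261.50 = $148,424.00

$148,424.00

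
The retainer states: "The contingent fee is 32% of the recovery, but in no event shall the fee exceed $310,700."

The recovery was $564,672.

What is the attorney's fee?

$180,695.04

32% of $564,672 = $180,695.04
That is under the $310,700 cap.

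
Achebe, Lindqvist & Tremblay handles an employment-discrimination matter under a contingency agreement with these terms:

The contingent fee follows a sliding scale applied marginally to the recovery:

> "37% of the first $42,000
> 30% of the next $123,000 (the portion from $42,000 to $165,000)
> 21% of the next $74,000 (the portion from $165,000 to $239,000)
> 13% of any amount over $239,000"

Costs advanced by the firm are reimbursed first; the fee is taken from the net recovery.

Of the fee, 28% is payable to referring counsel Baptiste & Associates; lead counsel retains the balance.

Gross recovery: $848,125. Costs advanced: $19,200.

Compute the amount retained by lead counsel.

Fee base (net of costs): $848,125 − $19,200 = $828,925
First $42,000 at 37% = $15,540.00
Next $123,000 at 30% = $36,900.00
Next $74,000 at 21% = $15,540.00
Remaining $589,925 at 13% = $76,690.25
Fee: $15,540.00 + $36,900.00 + $15,540.00 + $76,690.25 = $144,670.25
Referral share: 28% of $144,670.25 = $40,507.67; lead counsel retains $144,670.25 − $40,507.67 = $104,162.58.

$104,162.58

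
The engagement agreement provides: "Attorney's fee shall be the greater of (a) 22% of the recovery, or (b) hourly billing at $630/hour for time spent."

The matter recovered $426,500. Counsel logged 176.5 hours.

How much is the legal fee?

$111,195.00

(a) 22% of $426,500 = $93,830.00
(b) 176.5 × $630 = $111,195.00
The greater is (b): $111,195.00.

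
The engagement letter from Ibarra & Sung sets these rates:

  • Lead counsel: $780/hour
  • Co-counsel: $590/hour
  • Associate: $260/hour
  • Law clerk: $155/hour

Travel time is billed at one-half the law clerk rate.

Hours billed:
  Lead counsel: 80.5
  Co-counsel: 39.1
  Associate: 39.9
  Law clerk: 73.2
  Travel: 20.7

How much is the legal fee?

$109,183.25

Lead counsel: 80.5 × $780 = $62,790.00
Co-counsel: 39.1 × $590 = $23,069.00
Associate: 39.9 × $260 = $10,374.00
Law clerk: 73.2 × $155 = $11,346.00
Subtotal: $62,790.00 + $23,069.00 + $10,374.00 + $11,346.00 = $107,579.00
Travel: 20.7 × ($155 ÷ 2) = 20.7 × $77.50 = $1,604.25
Total: $107,579.00 + $1,604.25 = $109,183.25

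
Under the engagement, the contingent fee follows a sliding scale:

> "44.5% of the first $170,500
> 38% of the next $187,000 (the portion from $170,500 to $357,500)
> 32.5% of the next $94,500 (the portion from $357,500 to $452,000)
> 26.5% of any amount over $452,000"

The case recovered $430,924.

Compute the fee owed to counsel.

$170,795.30

First $170,500 at 44.5% = $75,872.50
Next $187,000 at 38% = $71,060.00
Remaining $73,424 at 32.5% = $23,862.80
Fee: $75,872.50 + $71,060.00 + $23,862.80 = $170,795.30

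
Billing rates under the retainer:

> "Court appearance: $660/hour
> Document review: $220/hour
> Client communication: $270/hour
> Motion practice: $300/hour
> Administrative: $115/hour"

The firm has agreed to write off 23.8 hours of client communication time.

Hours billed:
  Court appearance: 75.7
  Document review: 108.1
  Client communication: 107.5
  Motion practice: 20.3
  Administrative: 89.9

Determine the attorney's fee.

Court appearance: 75.7 × $660 = $49,962.00
Document review: 108.1 × $220 = $23,782.00
Client communication: 107.5 × $270 = $29,025.00
Motion practice: 20.3 × $300 = $6,090.00
Administrative: 89.9 × $115 = $10,338.50
Subtotal: $119,197.50
Write-off: 23.8 × $270 = $6,426.00
Total: $119,197.50 − $6,426.00 = $112,771.50

$112,771.50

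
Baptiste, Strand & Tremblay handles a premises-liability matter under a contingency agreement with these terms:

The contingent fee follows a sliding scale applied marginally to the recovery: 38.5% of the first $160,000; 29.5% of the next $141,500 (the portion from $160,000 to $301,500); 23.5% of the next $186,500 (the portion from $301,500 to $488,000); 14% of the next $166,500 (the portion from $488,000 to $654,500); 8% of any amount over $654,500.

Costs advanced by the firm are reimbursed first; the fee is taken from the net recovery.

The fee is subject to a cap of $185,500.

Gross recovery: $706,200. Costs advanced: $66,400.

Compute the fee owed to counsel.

Fee base (net of costs): $706,200 − $66,400 = $639,800
First $160,000 at 38.5% = $61,600.00
Next $141,500 at 29.5% = $41,742.50
Next $186,500 at 23.5% = $43,827.50
Remaining $151,800 at 14% = $21,252.00
Fee: $61,600.00 + $41,742.50 + $43,827.50 + $21,252.00 = $168,422.00
$168,422.00 is under the $185,500 cap.

$168,422.00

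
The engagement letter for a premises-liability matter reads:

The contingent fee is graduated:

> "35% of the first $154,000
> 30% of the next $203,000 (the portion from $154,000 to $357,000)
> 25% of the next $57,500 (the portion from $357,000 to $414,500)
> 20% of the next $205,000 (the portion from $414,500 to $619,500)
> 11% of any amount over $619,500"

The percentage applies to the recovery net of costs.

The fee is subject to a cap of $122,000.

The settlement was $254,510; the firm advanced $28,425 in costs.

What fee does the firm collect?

$75,525.50

Fee base (net of costs): $254,510 − $28,425 = $226,085
First $154,000 at 35% = $53,900.00
Remaining $72,085 at 30% = $21,625.50
Fee: $53,900.00 + $21,625.50 = $75,525.50
$75,525.50 is under the $122,000 cap.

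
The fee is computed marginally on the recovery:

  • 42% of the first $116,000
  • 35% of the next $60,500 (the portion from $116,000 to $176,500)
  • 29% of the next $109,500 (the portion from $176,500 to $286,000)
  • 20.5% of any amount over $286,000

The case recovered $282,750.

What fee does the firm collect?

$100,707.50

First $116,000 at 42% = $48,720.00
Next $60,500 at 35% = $21,175.00
Remaining $106,250 at 29% = $30,812.50
Fee: $48,720.00 + $21,175.00 + $30,812.50 = $100,707.50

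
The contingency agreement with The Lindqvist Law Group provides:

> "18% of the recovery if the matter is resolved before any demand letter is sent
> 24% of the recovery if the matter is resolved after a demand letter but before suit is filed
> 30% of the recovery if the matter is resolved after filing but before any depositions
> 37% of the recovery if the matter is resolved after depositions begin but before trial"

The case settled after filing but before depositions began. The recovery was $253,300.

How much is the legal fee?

The matter settled after filing but before depositions began, so the 30% rate applies.
$253,300 × 30% = $75,990.00

$75,990.00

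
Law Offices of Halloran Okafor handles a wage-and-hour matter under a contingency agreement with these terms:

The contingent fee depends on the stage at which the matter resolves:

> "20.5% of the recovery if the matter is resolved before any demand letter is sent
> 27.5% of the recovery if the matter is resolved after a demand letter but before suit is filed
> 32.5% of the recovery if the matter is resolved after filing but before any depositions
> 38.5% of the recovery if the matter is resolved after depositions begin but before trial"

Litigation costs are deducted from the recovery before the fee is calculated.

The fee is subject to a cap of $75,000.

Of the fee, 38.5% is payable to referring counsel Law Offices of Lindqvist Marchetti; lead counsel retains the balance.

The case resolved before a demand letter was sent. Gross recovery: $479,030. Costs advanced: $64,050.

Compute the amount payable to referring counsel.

Fee base (net of costs): $479,030 − $64,050 = $414,980
The matter resolved before a demand letter was sent, so the 20.5% rate applies.
$414,980 × 20.5% = $85,070.90
$85,070.90 exceeds the $75,000 cap, so the fee is capped at $75,000.00.
Referral share: 38.5% of $75,000.00 = $28,875.00; lead counsel retains $75,000.00 − $28,875.00 = $46,125.00.

$28,875.00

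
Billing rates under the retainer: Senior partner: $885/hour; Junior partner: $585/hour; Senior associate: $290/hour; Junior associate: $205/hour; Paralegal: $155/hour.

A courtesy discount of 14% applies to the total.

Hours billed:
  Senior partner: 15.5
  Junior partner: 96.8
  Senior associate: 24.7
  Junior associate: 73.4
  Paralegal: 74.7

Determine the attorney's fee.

$89,555.24

Senior partner: 15.5 × $885 = $13,717.50
Junior partner: 96.8 × $585 = $56,628.00
Senior associate: 24.7 × $290 = $7,163.00
Junior associate: 73.4 × $205 = $15,047.00
Paralegal: 74.7 × $155 = $11,578.50
Subtotal: $104,134.00
Less 14% discount: −$14,578.76
Total: $104,134.00 − $14,578.76 = $89,555.24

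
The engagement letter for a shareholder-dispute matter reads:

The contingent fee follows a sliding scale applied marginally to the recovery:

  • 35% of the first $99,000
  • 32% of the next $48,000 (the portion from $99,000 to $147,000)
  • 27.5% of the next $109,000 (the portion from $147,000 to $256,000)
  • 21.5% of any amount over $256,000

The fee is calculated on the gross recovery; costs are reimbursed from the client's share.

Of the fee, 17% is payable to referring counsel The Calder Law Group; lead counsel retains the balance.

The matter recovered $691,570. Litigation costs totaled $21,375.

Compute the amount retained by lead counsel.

$144,115.02

Fee base is the gross recovery, $691,570; costs are reimbursed separately.
First $99,000 at 35% = $34,650.00
Next $48,000 at 32% = $15,360.00
Next $109,000 at 27.5% = $29,975.00
Remaining $435,570 at 21.5% = $93,647.55
Fee: $34,650.00 + $15,360.00 + $29,975.00 + $93,647.55 = $173,632.55
Referral share: 17% of $173,632.55 = $29,517.53; lead counsel retains $173,632.55 − $29,517.53 = $144,115.02.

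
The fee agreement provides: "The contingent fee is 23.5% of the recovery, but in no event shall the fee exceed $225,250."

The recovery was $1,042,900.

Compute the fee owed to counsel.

23.5% of $1,042,900 = $245,081.50
That exceeds the $225,250 cap, so the fee is capped at $225,250.

$225,250.00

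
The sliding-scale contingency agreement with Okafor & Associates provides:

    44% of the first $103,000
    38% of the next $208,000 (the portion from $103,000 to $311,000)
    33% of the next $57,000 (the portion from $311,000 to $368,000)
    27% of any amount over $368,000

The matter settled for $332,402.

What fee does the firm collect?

First $103,000 at 44% = $45,320.00
Next $208,000 at 38% = $79,040.00
Remaining $21,402 at 33% = $7,062.66
Fee: $45,320.00 + $79,040.00 + $7,062.66 = $131,422.66

$131,422.66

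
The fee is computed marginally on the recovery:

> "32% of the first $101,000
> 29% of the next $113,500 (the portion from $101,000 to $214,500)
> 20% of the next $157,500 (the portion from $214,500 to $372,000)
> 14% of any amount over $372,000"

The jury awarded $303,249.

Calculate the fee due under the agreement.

First $101,000 at 32% = $32,320.00
Next $113,500 at 29% = $32,915.00
Remaining $88,749 at 20% = $17,749.80
Fee: $32,320.00 + $32,915.00 + $17,749.80 = $82,984.80

$82,984.80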